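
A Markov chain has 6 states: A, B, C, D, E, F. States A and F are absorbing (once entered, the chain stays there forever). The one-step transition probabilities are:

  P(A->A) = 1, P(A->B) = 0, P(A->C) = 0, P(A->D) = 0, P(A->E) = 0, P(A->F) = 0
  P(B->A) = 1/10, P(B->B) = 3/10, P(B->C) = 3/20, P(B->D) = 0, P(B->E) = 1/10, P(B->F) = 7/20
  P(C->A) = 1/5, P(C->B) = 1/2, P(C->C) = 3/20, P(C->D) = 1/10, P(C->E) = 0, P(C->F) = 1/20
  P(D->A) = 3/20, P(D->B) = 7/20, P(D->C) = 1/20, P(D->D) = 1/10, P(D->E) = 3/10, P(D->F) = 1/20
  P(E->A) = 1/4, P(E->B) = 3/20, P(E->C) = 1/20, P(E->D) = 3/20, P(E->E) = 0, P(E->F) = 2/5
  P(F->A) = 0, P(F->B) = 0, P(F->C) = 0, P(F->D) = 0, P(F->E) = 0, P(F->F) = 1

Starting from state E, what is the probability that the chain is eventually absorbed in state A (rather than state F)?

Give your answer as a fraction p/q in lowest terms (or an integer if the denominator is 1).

Let a_i = P(absorbed in A | start in state i).
Boundary conditions: a_A = 1, a_F = 0.
For each transient state i, a_i = sum_j P(i->j) * a_j:
  a_B = 1/10*a_A + 3/10*a_B + 3/20*a_C + 0*a_D + 1/10*a_E + 7/20*a_F
  a_C = 1/5*a_A + 1/2*a_B + 3/20*a_C + 1/10*a_D + 0*a_E + 1/20*a_F
  a_D = 3/20*a_A + 7/20*a_B + 1/20*a_C + 1/10*a_D + 3/10*a_E + 1/20*a_F
  a_E = 1/4*a_A + 3/20*a_B + 1/20*a_C + 3/20*a_D + 0*a_E + 2/5*a_F

Substituting a_A = 1 and a_F = 0, rearrange to (I - Q) a = r where r[i] = P(i -> A):
  [7/10, -3/20, 0, -1/10] . (a_B, a_C, a_D, a_E) = 1/10
  [-1/2, 17/20, -1/10, 0] . (a_B, a_C, a_D, a_E) = 1/5
  [-7/20, -1/20, 9/10, -3/10] . (a_B, a_C, a_D, a_E) = 3/20
  [-3/20, -1/20, -3/20, 1] . (a_B, a_C, a_D, a_E) = 1/4

Solving yields:
  a_B = 9847/33237
  a_C = 15314/33237
  a_D = 4820/11079
  a_E = 12721/33237

Starting state is E, so the absorption probability is a_E = 12721/33237.

Answer: 12721/33237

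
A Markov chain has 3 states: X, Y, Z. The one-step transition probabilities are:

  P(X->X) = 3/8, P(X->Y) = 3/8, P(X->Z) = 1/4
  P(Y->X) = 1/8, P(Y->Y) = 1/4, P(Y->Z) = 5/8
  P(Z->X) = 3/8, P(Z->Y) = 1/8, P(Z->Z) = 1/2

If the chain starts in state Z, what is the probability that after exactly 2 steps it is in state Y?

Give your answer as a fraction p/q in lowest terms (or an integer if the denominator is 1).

Computing P^2 by repeated multiplication:
P^1 =
  X: [3/8, 3/8, 1/4]
  Y: [1/8, 1/4, 5/8]
  Z: [3/8, 1/8, 1/2]
P^2 =
  X: [9/32, 17/64, 29/64]
  Y: [5/16, 3/16, 1/2]
  Z: [11/32, 15/64, 27/64]

(P^2)[Z -> Y] = 15/64

Answer: 15/64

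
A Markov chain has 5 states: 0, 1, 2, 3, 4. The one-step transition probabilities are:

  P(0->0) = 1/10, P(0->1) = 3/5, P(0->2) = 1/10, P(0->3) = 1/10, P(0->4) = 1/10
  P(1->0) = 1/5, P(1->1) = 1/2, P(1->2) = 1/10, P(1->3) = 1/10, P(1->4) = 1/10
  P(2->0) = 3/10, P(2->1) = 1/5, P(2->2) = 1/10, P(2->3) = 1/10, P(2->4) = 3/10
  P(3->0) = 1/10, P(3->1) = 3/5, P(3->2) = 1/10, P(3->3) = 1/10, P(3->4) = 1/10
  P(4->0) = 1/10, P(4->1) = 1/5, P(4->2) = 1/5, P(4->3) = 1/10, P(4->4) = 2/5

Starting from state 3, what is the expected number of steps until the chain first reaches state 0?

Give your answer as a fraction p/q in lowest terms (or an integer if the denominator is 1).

Answer: 1870/313

Derivation:
Let h_i = expected steps to first reach 0 from state i.
Boundary: h_0 = 0.
First-step equations for the other states:
  h_1 = 1 + 1/5*h_0 + 1/2*h_1 + 1/10*h_2 + 1/10*h_3 + 1/10*h_4
  h_2 = 1 + 3/10*h_0 + 1/5*h_1 + 1/10*h_2 + 1/10*h_3 + 3/10*h_4
  h_3 = 1 + 1/10*h_0 + 3/5*h_1 + 1/10*h_2 + 1/10*h_3 + 1/10*h_4
  h_4 = 1 + 1/10*h_0 + 1/5*h_1 + 1/5*h_2 + 1/10*h_3 + 2/5*h_4

Substituting h_0 = 0 and rearranging gives the linear system (I - Q) h = 1:
  [1/2, -1/10, -1/10, -1/10] . (h_1, h_2, h_3, h_4) = 1
  [-1/5, 9/10, -1/10, -3/10] . (h_1, h_2, h_3, h_4) = 1
  [-3/5, -1/10, 9/10, -1/10] . (h_1, h_2, h_3, h_4) = 1
  [-1/5, -1/5, -1/10, 3/5] . (h_1, h_2, h_3, h_4) = 1

Solving yields:
  h_1 = 1700/313
  h_2 = 1575/313
  h_3 = 1870/313
  h_4 = 1925/313

Starting state is 3, so the expected hitting time is h_3 = 1870/313.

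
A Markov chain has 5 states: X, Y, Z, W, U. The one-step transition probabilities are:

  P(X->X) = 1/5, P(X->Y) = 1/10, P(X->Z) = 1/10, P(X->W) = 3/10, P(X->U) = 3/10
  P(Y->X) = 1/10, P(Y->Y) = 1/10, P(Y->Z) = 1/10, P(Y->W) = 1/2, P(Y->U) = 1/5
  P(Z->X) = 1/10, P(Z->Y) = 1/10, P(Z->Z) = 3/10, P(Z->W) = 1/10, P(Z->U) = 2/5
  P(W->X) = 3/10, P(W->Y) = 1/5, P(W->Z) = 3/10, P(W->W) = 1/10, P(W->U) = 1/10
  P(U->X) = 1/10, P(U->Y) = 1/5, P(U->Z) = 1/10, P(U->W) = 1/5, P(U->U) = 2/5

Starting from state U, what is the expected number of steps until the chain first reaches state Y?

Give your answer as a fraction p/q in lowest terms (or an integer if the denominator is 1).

Answer: 7940/1333

Derivation:
Let h_i = expected steps to first reach Y from state i.
Boundary: h_Y = 0.
First-step equations for the other states:
  h_X = 1 + 1/5*h_X + 1/10*h_Y + 1/10*h_Z + 3/10*h_W + 3/10*h_U
  h_Z = 1 + 1/10*h_X + 1/10*h_Y + 3/10*h_Z + 1/10*h_W + 2/5*h_U
  h_W = 1 + 3/10*h_X + 1/5*h_Y + 3/10*h_Z + 1/10*h_W + 1/10*h_U
  h_U = 1 + 1/10*h_X + 1/5*h_Y + 1/10*h_Z + 1/5*h_W + 2/5*h_U

Substituting h_Y = 0 and rearranging gives the linear system (I - Q) h = 1:
  [4/5, -1/10, -3/10, -3/10] . (h_X, h_Z, h_W, h_U) = 1
  [-1/10, 7/10, -1/10, -2/5] . (h_X, h_Z, h_W, h_U) = 1
  [-3/10, -3/10, 9/10, -1/10] . (h_X, h_Z, h_W, h_U) = 1
  [-1/10, -1/10, -1/5, 3/5] . (h_X, h_Z, h_W, h_U) = 1

Solving yields:
  h_X = 8860/1333
  h_Z = 8890/1333
  h_W = 8280/1333
  h_U = 7940/1333

Starting state is U, so the expected hitting time is h_U = 7940/1333.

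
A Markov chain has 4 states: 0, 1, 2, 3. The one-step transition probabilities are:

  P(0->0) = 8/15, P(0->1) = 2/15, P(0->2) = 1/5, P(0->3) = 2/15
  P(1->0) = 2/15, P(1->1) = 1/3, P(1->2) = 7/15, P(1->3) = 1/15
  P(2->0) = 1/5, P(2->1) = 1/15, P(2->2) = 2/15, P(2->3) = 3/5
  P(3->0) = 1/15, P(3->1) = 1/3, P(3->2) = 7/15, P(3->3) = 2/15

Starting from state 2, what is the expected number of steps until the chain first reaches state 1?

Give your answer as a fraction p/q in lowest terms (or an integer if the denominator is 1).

Let h_i = expected steps to first reach 1 from state i.
Boundary: h_1 = 0.
First-step equations for the other states:
  h_0 = 1 + 8/15*h_0 + 2/15*h_1 + 1/5*h_2 + 2/15*h_3
  h_2 = 1 + 1/5*h_0 + 1/15*h_1 + 2/15*h_2 + 3/5*h_3
  h_3 = 1 + 1/15*h_0 + 1/3*h_1 + 7/15*h_2 + 2/15*h_3

Substituting h_1 = 0 and rearranging gives the linear system (I - Q) h = 1:
  [7/15, -1/5, -2/15] . (h_0, h_2, h_3) = 1
  [-1/5, 13/15, -3/5] . (h_0, h_2, h_3) = 1
  [-1/15, -7/15, 13/15] . (h_0, h_2, h_3) = 1

Solving yields:
  h_0 = 6
  h_2 = 309/53
  h_3 = 252/53

Starting state is 2, so the expected hitting time is h_2 = 309/53.

Answer: 309/53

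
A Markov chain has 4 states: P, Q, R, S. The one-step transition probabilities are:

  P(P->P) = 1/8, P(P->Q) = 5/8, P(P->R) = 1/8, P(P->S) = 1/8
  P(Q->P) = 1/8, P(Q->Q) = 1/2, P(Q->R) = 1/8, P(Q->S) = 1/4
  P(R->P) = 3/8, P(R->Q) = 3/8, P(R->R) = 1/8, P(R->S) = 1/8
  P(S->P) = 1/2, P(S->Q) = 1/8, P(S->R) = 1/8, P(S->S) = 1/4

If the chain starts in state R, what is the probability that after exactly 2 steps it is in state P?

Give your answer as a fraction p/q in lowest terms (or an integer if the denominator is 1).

Computing P^2 by repeated multiplication:
P^1 =
  P: [1/8, 5/8, 1/8, 1/8]
  Q: [1/8, 1/2, 1/8, 1/4]
  R: [3/8, 3/8, 1/8, 1/8]
  S: [1/2, 1/8, 1/8, 1/4]
P^2 =
  P: [13/64, 29/64, 1/8, 7/32]
  Q: [1/4, 13/32, 1/8, 7/32]
  R: [13/64, 31/64, 1/8, 3/16]
  S: [1/4, 29/64, 1/8, 11/64]

(P^2)[R -> P] = 13/64

Answer: 13/64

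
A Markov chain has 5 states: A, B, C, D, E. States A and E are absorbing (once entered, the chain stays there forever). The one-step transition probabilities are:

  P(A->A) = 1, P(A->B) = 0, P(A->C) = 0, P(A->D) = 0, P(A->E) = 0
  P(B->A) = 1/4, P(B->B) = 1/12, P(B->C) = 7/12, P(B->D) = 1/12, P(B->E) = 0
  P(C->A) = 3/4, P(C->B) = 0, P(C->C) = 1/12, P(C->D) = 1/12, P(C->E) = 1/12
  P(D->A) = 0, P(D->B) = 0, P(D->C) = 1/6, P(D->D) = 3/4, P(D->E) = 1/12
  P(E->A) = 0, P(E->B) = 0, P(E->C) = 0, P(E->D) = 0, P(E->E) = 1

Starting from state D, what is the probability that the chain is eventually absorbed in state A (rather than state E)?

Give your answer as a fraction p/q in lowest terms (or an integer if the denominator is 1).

Let a_i = P(absorbed in A | start in state i).
Boundary conditions: a_A = 1, a_E = 0.
For each transient state i, a_i = sum_j P(i->j) * a_j:
  a_B = 1/4*a_A + 1/12*a_B + 7/12*a_C + 1/12*a_D + 0*a_E
  a_C = 3/4*a_A + 0*a_B + 1/12*a_C + 1/12*a_D + 1/12*a_E
  a_D = 0*a_A + 0*a_B + 1/6*a_C + 3/4*a_D + 1/12*a_E

Substituting a_A = 1 and a_E = 0, rearrange to (I - Q) a = r where r[i] = P(i -> A):
  [11/12, -7/12, -1/12] . (a_B, a_C, a_D) = 1/4
  [0, 11/12, -1/12] . (a_B, a_C, a_D) = 3/4
  [0, -1/6, 1/4] . (a_B, a_C, a_D) = 0

Solving yields:
  a_B = 300/341
  a_C = 27/31
  a_D = 18/31

Starting state is D, so the absorption probability is a_D = 18/31.

Answer: 18/31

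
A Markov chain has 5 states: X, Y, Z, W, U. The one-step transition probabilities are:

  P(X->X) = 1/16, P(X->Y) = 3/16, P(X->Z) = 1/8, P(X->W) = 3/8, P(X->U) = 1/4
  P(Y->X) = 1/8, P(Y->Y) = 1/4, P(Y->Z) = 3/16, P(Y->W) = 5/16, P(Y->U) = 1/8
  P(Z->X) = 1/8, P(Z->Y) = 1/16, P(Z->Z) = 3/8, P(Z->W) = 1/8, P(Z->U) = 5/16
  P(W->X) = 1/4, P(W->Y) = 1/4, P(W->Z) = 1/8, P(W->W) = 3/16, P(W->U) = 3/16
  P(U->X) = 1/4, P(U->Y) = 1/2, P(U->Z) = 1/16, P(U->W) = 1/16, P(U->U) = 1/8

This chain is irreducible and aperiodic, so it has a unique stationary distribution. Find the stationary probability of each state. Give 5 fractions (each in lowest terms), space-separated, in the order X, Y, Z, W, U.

The stationary distribution satisfies pi = pi * P, i.e.:
  pi_X = 1/16*pi_X + 1/8*pi_Y + 1/8*pi_Z + 1/4*pi_W + 1/4*pi_U
  pi_Y = 3/16*pi_X + 1/4*pi_Y + 1/16*pi_Z + 1/4*pi_W + 1/2*pi_U
  pi_Z = 1/8*pi_X + 3/16*pi_Y + 3/8*pi_Z + 1/8*pi_W + 1/16*pi_U
  pi_W = 3/8*pi_X + 5/16*pi_Y + 1/8*pi_Z + 3/16*pi_W + 1/16*pi_U
  pi_U = 1/4*pi_X + 1/8*pi_Y + 5/16*pi_Z + 3/16*pi_W + 1/8*pi_U
with normalization: pi_X + pi_Y + pi_Z + pi_W + pi_U = 1.

Using the first 4 balance equations plus normalization, the linear system A*pi = b is:
  [-15/16, 1/8, 1/8, 1/4, 1/4] . pi = 0
  [3/16, -3/4, 1/16, 1/4, 1/2] . pi = 0
  [1/8, 3/16, -5/8, 1/8, 1/16] . pi = 0
  [3/8, 5/16, 1/8, -13/16, 1/16] . pi = 0
  [1, 1, 1, 1, 1] . pi = 1

Solving yields:
  pi_X = 5301/32020
  pi_Y = 16347/64040
  pi_Z = 5507/32020
  pi_W = 6909/32020
  pi_U = 12259/64040

Verification (pi * P):
  5301/32020*1/16 + 16347/64040*1/8 + 5507/32020*1/8 + 6909/32020*1/4 + 12259/64040*1/4 = 5301/32020 = pi_X  (ok)
  5301/32020*3/16 + 16347/64040*1/4 + 5507/32020*1/16 + 6909/32020*1/4 + 12259/64040*1/2 = 16347/64040 = pi_Y  (ok)
  5301/32020*1/8 + 16347/64040*3/16 + 5507/32020*3/8 + 6909/32020*1/8 + 12259/64040*1/16 = 5507/32020 = pi_Z  (ok)
  5301/32020*3/8 + 16347/64040*5/16 + 5507/32020*1/8 + 6909/32020*3/16 + 12259/64040*1/16 = 6909/32020 = pi_W  (ok)
  5301/32020*1/4 + 16347/64040*1/8 + 5507/32020*5/16 + 6909/32020*3/16 + 12259/64040*1/8 = 12259/64040 = pi_U  (ok)

Answer: 5301/32020 16347/64040 5507/32020 6909/32020 12259/64040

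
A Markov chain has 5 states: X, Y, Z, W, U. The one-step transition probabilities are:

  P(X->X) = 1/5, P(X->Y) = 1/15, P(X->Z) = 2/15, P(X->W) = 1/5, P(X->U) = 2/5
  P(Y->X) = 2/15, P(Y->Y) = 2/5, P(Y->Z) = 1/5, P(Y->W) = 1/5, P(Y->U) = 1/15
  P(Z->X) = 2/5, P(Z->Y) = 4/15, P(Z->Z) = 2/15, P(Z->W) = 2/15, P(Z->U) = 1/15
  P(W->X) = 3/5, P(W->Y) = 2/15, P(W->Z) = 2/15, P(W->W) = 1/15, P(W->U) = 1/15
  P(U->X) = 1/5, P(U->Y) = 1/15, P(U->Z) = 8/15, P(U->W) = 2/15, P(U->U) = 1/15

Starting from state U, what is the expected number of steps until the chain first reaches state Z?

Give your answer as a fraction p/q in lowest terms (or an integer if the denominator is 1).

Answer: 34890/11699

Derivation:
Let h_i = expected steps to first reach Z from state i.
Boundary: h_Z = 0.
First-step equations for the other states:
  h_X = 1 + 1/5*h_X + 1/15*h_Y + 2/15*h_Z + 1/5*h_W + 2/5*h_U
  h_Y = 1 + 2/15*h_X + 2/5*h_Y + 1/5*h_Z + 1/5*h_W + 1/15*h_U
  h_W = 1 + 3/5*h_X + 2/15*h_Y + 2/15*h_Z + 1/15*h_W + 1/15*h_U
  h_U = 1 + 1/5*h_X + 1/15*h_Y + 8/15*h_Z + 2/15*h_W + 1/15*h_U

Substituting h_Z = 0 and rearranging gives the linear system (I - Q) h = 1:
  [4/5, -1/15, -1/5, -2/5] . (h_X, h_Y, h_W, h_U) = 1
  [-2/15, 3/5, -1/5, -1/15] . (h_X, h_Y, h_W, h_U) = 1
  [-3/5, -2/15, 14/15, -1/15] . (h_X, h_Y, h_W, h_U) = 1
  [-1/5, -1/15, -2/15, 14/15] . (h_X, h_Y, h_W, h_U) = 1

Solving yields:
  h_X = 50175/11699
  h_Y = 52800/11699
  h_W = 54825/11699
  h_U = 34890/11699

Starting state is U, so the expected hitting time is h_U = 34890/11699.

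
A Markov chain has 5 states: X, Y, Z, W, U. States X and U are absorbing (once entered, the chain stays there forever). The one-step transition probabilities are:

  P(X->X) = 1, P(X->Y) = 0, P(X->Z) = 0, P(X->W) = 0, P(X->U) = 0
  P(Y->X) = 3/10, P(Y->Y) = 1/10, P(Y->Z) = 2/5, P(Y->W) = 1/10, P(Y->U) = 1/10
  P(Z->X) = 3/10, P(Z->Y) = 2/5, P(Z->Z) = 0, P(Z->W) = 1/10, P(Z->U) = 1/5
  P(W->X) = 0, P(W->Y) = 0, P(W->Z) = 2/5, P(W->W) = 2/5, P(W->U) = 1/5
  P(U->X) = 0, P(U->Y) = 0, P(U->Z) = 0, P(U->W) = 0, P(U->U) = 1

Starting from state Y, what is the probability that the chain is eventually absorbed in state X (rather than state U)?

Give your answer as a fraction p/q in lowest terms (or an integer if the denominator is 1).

Let a_i = P(absorbed in X | start in state i).
Boundary conditions: a_X = 1, a_U = 0.
For each transient state i, a_i = sum_j P(i->j) * a_j:
  a_Y = 3/10*a_X + 1/10*a_Y + 2/5*a_Z + 1/10*a_W + 1/10*a_U
  a_Z = 3/10*a_X + 2/5*a_Y + 0*a_Z + 1/10*a_W + 1/5*a_U
  a_W = 0*a_X + 0*a_Y + 2/5*a_Z + 2/5*a_W + 1/5*a_U

Substituting a_X = 1 and a_U = 0, rearrange to (I - Q) a = r where r[i] = P(i -> X):
  [9/10, -2/5, -1/10] . (a_Y, a_Z, a_W) = 3/10
  [-2/5, 1, -1/10] . (a_Y, a_Z, a_W) = 3/10
  [0, -2/5, 3/5] . (a_Y, a_Z, a_W) = 0

Solving yields:
  a_Y = 9/14
  a_Z = 117/196
  a_W = 39/98

Starting state is Y, so the absorption probability is a_Y = 9/14.

Answer: 9/14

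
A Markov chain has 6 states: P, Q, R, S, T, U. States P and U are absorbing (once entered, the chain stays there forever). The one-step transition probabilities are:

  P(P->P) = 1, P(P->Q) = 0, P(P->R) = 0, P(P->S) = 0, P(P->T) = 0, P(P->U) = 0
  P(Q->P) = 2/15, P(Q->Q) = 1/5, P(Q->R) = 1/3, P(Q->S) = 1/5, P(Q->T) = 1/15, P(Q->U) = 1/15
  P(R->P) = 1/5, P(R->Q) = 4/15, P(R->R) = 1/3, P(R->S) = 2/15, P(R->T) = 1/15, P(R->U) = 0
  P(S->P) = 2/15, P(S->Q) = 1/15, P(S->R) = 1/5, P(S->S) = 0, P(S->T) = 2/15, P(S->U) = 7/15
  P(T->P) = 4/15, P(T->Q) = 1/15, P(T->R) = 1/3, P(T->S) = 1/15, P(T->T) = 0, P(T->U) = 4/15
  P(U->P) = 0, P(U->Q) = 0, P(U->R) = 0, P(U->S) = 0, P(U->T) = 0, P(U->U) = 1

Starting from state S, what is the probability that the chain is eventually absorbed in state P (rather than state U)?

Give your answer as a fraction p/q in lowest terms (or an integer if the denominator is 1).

Let a_i = P(absorbed in P | start in state i).
Boundary conditions: a_P = 1, a_U = 0.
For each transient state i, a_i = sum_j P(i->j) * a_j:
  a_Q = 2/15*a_P + 1/5*a_Q + 1/3*a_R + 1/5*a_S + 1/15*a_T + 1/15*a_U
  a_R = 1/5*a_P + 4/15*a_Q + 1/3*a_R + 2/15*a_S + 1/15*a_T + 0*a_U
  a_S = 2/15*a_P + 1/15*a_Q + 1/5*a_R + 0*a_S + 2/15*a_T + 7/15*a_U
  a_T = 4/15*a_P + 1/15*a_Q + 1/3*a_R + 1/15*a_S + 0*a_T + 4/15*a_U

Substituting a_P = 1 and a_U = 0, rearrange to (I - Q) a = r where r[i] = P(i -> P):
  [4/5, -1/3, -1/5, -1/15] . (a_Q, a_R, a_S, a_T) = 2/15
  [-4/15, 2/3, -2/15, -1/15] . (a_Q, a_R, a_S, a_T) = 1/5
  [-1/15, -1/5, 1, -2/15] . (a_Q, a_R, a_S, a_T) = 2/15
  [-1/15, -1/3, -1/15, 1] . (a_Q, a_R, a_S, a_T) = 4/15

Solving yields:
  a_Q = 5305/9077
  a_R = 12069/18154
  a_S = 6879/18154
  a_T = 5015/9077

Starting state is S, so the absorption probability is a_S = 6879/18154.

Answer: 6879/18154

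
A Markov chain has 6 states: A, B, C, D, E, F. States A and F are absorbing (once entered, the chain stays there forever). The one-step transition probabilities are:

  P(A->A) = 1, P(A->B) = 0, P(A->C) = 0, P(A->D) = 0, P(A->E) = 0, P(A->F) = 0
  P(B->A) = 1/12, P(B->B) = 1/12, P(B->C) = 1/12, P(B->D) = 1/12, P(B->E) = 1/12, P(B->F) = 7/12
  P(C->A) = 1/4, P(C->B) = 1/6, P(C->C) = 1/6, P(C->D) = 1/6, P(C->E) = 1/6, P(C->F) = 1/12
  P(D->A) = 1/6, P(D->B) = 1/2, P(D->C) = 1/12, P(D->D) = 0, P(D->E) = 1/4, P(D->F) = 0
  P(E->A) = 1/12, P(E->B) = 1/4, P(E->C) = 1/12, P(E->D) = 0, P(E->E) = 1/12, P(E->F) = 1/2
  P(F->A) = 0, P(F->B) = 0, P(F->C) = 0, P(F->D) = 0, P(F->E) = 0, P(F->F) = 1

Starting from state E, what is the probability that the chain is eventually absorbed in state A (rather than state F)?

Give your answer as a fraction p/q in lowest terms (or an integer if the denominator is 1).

Let a_i = P(absorbed in A | start in state i).
Boundary conditions: a_A = 1, a_F = 0.
For each transient state i, a_i = sum_j P(i->j) * a_j:
  a_B = 1/12*a_A + 1/12*a_B + 1/12*a_C + 1/12*a_D + 1/12*a_E + 7/12*a_F
  a_C = 1/4*a_A + 1/6*a_B + 1/6*a_C + 1/6*a_D + 1/6*a_E + 1/12*a_F
  a_D = 1/6*a_A + 1/2*a_B + 1/12*a_C + 0*a_D + 1/4*a_E + 0*a_F
  a_E = 1/12*a_A + 1/4*a_B + 1/12*a_C + 0*a_D + 1/12*a_E + 1/2*a_F

Substituting a_A = 1 and a_F = 0, rearrange to (I - Q) a = r where r[i] = P(i -> A):
  [11/12, -1/12, -1/12, -1/12] . (a_B, a_C, a_D, a_E) = 1/12
  [-1/6, 5/6, -1/6, -1/6] . (a_B, a_C, a_D, a_E) = 1/4
  [-1/2, -1/12, 1, -1/4] . (a_B, a_C, a_D, a_E) = 1/6
  [-1/4, -1/12, 0, 11/12] . (a_B, a_C, a_D, a_E) = 1/12

Solving yields:
  a_B = 1093/6150
  a_C = 1799/4100
  a_D = 1036/3075
  a_E = 147/820

Starting state is E, so the absorption probability is a_E = 147/820.

Answer: 147/820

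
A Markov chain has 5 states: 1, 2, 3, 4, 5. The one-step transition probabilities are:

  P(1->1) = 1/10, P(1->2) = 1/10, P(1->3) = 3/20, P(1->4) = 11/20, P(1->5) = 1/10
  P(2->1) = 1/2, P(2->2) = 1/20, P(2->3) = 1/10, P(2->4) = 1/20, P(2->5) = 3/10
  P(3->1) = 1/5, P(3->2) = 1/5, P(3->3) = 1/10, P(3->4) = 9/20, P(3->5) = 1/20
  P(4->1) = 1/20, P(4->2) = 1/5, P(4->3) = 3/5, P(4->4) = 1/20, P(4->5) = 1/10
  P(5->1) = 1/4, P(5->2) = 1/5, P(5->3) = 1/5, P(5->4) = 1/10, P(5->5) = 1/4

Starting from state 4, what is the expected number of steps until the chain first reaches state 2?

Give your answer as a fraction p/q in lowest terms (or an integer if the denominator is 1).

Answer: 49805/9332

Derivation:
Let h_i = expected steps to first reach 2 from state i.
Boundary: h_2 = 0.
First-step equations for the other states:
  h_1 = 1 + 1/10*h_1 + 1/10*h_2 + 3/20*h_3 + 11/20*h_4 + 1/10*h_5
  h_3 = 1 + 1/5*h_1 + 1/5*h_2 + 1/10*h_3 + 9/20*h_4 + 1/20*h_5
  h_4 = 1 + 1/20*h_1 + 1/5*h_2 + 3/5*h_3 + 1/20*h_4 + 1/10*h_5
  h_5 = 1 + 1/4*h_1 + 1/5*h_2 + 1/5*h_3 + 1/10*h_4 + 1/4*h_5

Substituting h_2 = 0 and rearranging gives the linear system (I - Q) h = 1:
  [9/10, -3/20, -11/20, -1/10] . (h_1, h_3, h_4, h_5) = 1
  [-1/5, 9/10, -9/20, -1/20] . (h_1, h_3, h_4, h_5) = 1
  [-1/20, -3/5, 19/20, -1/10] . (h_1, h_3, h_4, h_5) = 1
  [-1/4, -1/5, -1/10, 3/4] . (h_1, h_3, h_4, h_5) = 1

Solving yields:
  h_1 = 54825/9332
  h_3 = 50275/9332
  h_4 = 49805/9332
  h_5 = 50765/9332

Starting state is 4, so the expected hitting time is h_4 = 49805/9332.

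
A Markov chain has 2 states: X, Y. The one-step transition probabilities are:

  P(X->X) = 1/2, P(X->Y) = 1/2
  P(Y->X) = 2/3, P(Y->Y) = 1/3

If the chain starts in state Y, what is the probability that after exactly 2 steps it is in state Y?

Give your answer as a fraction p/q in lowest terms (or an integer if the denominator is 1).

Computing P^2 by repeated multiplication:
P^1 =
  X: [1/2, 1/2]
  Y: [2/3, 1/3]
P^2 =
  X: [7/12, 5/12]
  Y: [5/9, 4/9]

(P^2)[Y -> Y] = 4/9

Answer: 4/9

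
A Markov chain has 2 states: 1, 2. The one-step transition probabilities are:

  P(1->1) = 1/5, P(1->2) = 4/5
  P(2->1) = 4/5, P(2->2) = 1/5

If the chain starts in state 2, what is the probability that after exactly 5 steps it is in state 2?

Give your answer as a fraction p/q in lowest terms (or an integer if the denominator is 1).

Answer: 1441/3125

Derivation:
Computing P^5 by repeated multiplication:
P^1 =
  1: [1/5, 4/5]
  2: [4/5, 1/5]
P^2 =
  1: [17/25, 8/25]
  2: [8/25, 17/25]
P^3 =
  1: [49/125, 76/125]
  2: [76/125, 49/125]
P^4 =
  1: [353/625, 272/625]
  2: [272/625, 353/625]
P^5 =
  1: [1441/3125, 1684/3125]
  2: [1684/3125, 1441/3125]

(P^5)[2 -> 2] = 1441/3125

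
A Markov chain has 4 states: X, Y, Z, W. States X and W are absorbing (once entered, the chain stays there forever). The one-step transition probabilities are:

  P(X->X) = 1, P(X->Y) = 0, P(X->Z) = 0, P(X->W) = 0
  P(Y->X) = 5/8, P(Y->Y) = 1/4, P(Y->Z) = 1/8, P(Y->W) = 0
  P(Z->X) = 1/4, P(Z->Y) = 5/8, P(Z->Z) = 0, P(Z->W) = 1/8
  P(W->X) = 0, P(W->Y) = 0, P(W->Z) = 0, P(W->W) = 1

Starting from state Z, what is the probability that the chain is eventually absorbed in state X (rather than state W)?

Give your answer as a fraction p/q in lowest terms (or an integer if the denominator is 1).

Answer: 37/43

Derivation:
Let a_i = P(absorbed in X | start in state i).
Boundary conditions: a_X = 1, a_W = 0.
For each transient state i, a_i = sum_j P(i->j) * a_j:
  a_Y = 5/8*a_X + 1/4*a_Y + 1/8*a_Z + 0*a_W
  a_Z = 1/4*a_X + 5/8*a_Y + 0*a_Z + 1/8*a_W

Substituting a_X = 1 and a_W = 0, rearrange to (I - Q) a = r where r[i] = P(i -> X):
  [3/4, -1/8] . (a_Y, a_Z) = 5/8
  [-5/8, 1] . (a_Y, a_Z) = 1/4

Solving yields:
  a_Y = 42/43
  a_Z = 37/43

Starting state is Z, so the absorption probability is a_Z = 37/43.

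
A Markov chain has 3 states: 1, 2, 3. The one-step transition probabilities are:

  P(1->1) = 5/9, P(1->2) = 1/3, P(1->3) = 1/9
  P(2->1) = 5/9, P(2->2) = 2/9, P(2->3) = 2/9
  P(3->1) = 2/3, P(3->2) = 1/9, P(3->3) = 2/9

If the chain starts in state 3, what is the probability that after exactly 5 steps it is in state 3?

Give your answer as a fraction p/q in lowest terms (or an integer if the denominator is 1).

Computing P^5 by repeated multiplication:
P^1 =
  1: [5/9, 1/3, 1/9]
  2: [5/9, 2/9, 2/9]
  3: [2/3, 1/9, 2/9]
P^2 =
  1: [46/81, 22/81, 13/81]
  2: [47/81, 7/27, 13/81]
  3: [47/81, 22/81, 4/27]
P^3 =
  1: [418/729, 65/243, 116/729]
  2: [418/729, 196/729, 115/729]
  3: [139/243, 197/729, 115/729]
P^4 =
  1: [3761/6561, 1760/6561, 1040/6561]
  2: [3760/6561, 587/2187, 1040/6561]
  3: [3760/6561, 1760/6561, 347/2187]
P^5 =
  1: [33845/59049, 5281/19683, 9361/59049]
  2: [33845/59049, 15842/59049, 9362/59049]
  3: [11282/19683, 15841/59049, 9362/59049]

(P^5)[3 -> 3] = 9362/59049

Answer: 9362/59049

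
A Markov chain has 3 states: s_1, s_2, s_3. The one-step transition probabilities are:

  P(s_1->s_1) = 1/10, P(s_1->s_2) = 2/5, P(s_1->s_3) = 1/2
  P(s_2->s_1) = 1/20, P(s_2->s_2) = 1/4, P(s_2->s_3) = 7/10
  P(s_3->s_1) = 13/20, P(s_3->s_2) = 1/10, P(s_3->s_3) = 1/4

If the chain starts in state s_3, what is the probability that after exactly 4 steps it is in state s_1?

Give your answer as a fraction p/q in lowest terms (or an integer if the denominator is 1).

Computing P^4 by repeated multiplication:
P^1 =
  s_1: [1/10, 2/5, 1/2]
  s_2: [1/20, 1/4, 7/10]
  s_3: [13/20, 1/10, 1/4]
P^2 =
  s_1: [71/200, 19/100, 91/200]
  s_2: [189/400, 61/400, 3/8]
  s_3: [93/400, 31/100, 183/400]
P^3 =
  s_1: [1363/4000, 47/200, 1697/4000]
  s_2: [2389/8000, 2117/8000, 1747/4000]
  s_3: [2689/8000, 173/800, 3581/8000]
P^4 =
  s_1: [25727/80000, 9499/40000, 1411/3200]
  s_2: [52317/160000, 7337/32000, 35499/80000]
  s_3: [53661/160000, 9331/40000, 13803/32000]

(P^4)[s_3 -> s_1] = 53661/160000

Answer: 53661/160000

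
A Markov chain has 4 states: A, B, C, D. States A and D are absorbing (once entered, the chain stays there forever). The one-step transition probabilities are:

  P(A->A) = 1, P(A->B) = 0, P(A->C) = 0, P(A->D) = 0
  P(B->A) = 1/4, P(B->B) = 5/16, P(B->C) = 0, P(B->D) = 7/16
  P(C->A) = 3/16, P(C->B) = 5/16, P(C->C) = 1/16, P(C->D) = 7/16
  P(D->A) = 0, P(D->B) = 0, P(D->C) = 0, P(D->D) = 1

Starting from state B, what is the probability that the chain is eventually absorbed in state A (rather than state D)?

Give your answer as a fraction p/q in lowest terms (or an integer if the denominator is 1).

Let a_i = P(absorbed in A | start in state i).
Boundary conditions: a_A = 1, a_D = 0.
For each transient state i, a_i = sum_j P(i->j) * a_j:
  a_B = 1/4*a_A + 5/16*a_B + 0*a_C + 7/16*a_D
  a_C = 3/16*a_A + 5/16*a_B + 1/16*a_C + 7/16*a_D

Substituting a_A = 1 and a_D = 0, rearrange to (I - Q) a = r where r[i] = P(i -> A):
  [11/16, 0] . (a_B, a_C) = 1/4
  [-5/16, 15/16] . (a_B, a_C) = 3/16

Solving yields:
  a_B = 4/11
  a_C = 53/165

Starting state is B, so the absorption probability is a_B = 4/11.

Answer: 4/11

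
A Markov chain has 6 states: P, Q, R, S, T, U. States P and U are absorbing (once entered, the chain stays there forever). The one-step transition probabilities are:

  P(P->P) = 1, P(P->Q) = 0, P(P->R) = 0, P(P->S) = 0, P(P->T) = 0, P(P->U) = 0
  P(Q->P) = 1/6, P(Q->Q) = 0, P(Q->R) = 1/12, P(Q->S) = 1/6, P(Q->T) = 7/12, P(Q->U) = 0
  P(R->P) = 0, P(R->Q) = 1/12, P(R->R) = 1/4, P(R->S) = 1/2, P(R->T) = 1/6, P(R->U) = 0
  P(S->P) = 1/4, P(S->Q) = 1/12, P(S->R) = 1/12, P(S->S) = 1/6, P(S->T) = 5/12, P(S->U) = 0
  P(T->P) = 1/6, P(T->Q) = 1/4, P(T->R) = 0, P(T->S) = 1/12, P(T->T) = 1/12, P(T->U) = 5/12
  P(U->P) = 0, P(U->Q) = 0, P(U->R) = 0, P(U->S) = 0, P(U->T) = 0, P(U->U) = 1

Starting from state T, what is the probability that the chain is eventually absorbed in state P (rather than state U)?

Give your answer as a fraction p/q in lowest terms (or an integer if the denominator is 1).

Let a_i = P(absorbed in P | start in state i).
Boundary conditions: a_P = 1, a_U = 0.
For each transient state i, a_i = sum_j P(i->j) * a_j:
  a_Q = 1/6*a_P + 0*a_Q + 1/12*a_R + 1/6*a_S + 7/12*a_T + 0*a_U
  a_R = 0*a_P + 1/12*a_Q + 1/4*a_R + 1/2*a_S + 1/6*a_T + 0*a_U
  a_S = 1/4*a_P + 1/12*a_Q + 1/12*a_R + 1/6*a_S + 5/12*a_T + 0*a_U
  a_T = 1/6*a_P + 1/4*a_Q + 0*a_R + 1/12*a_S + 1/12*a_T + 5/12*a_U

Substituting a_P = 1 and a_U = 0, rearrange to (I - Q) a = r where r[i] = P(i -> P):
  [1, -1/12, -1/6, -7/12] . (a_Q, a_R, a_S, a_T) = 1/6
  [-1/12, 3/4, -1/2, -1/6] . (a_Q, a_R, a_S, a_T) = 0
  [-1/12, -1/12, 5/6, -5/12] . (a_Q, a_R, a_S, a_T) = 1/4
  [-1/4, 0, -1/12, 11/12] . (a_Q, a_R, a_S, a_T) = 1/6

Solving yields:
  a_Q = 841/1573
  a_R = 855/1573
  a_S = 942/1573
  a_T = 601/1573

Starting state is T, so the absorption probability is a_T = 601/1573.

Answer: 601/1573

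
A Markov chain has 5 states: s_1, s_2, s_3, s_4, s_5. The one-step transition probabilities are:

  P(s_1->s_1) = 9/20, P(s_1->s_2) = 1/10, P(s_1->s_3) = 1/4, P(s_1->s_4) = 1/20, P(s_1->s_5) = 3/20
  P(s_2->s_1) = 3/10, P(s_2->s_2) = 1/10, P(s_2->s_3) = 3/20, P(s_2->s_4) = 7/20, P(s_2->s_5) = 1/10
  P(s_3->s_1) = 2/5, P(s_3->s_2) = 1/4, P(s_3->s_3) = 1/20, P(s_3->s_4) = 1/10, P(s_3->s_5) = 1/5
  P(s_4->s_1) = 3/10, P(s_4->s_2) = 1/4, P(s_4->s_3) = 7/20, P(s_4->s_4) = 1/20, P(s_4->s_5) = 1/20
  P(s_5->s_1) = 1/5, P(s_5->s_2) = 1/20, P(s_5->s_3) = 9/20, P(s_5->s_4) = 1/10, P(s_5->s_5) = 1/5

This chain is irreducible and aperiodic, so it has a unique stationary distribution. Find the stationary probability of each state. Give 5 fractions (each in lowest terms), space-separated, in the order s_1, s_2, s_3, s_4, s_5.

Answer: 15799/43599 6275/43599 13417/58132 4894/43599 26273/174396

Derivation:
The stationary distribution satisfies pi = pi * P, i.e.:
  pi_s_1 = 9/20*pi_s_1 + 3/10*pi_s_2 + 2/5*pi_s_3 + 3/10*pi_s_4 + 1/5*pi_s_5
  pi_s_2 = 1/10*pi_s_1 + 1/10*pi_s_2 + 1/4*pi_s_3 + 1/4*pi_s_4 + 1/20*pi_s_5
  pi_s_3 = 1/4*pi_s_1 + 3/20*pi_s_2 + 1/20*pi_s_3 + 7/20*pi_s_4 + 9/20*pi_s_5
  pi_s_4 = 1/20*pi_s_1 + 7/20*pi_s_2 + 1/10*pi_s_3 + 1/20*pi_s_4 + 1/10*pi_s_5
  pi_s_5 = 3/20*pi_s_1 + 1/10*pi_s_2 + 1/5*pi_s_3 + 1/20*pi_s_4 + 1/5*pi_s_5
with normalization: pi_s_1 + pi_s_2 + pi_s_3 + pi_s_4 + pi_s_5 = 1.

Using the first 4 balance equations plus normalization, the linear system A*pi = b is:
  [-11/20, 3/10, 2/5, 3/10, 1/5] . pi = 0
  [1/10, -9/10, 1/4, 1/4, 1/20] . pi = 0
  [1/4, 3/20, -19/20, 7/20, 9/20] . pi = 0
  [1/20, 7/20, 1/10, -19/20, 1/10] . pi = 0
  [1, 1, 1, 1, 1] . pi = 1

Solving yields:
  pi_s_1 = 15799/43599
  pi_s_2 = 6275/43599
  pi_s_3 = 13417/58132
  pi_s_4 = 4894/43599
  pi_s_5 = 26273/174396

Verification (pi * P):
  15799/43599*9/20 + 6275/43599*3/10 + 13417/58132*2/5 + 4894/43599*3/10 + 26273/174396*1/5 = 15799/43599 = pi_s_1  (ok)
  15799/43599*1/10 + 6275/43599*1/10 + 13417/58132*1/4 + 4894/43599*1/4 + 26273/174396*1/20 = 6275/43599 = pi_s_2  (ok)
  15799/43599*1/4 + 6275/43599*3/20 + 13417/58132*1/20 + 4894/43599*7/20 + 26273/174396*9/20 = 13417/58132 = pi_s_3  (ok)
  15799/43599*1/20 + 6275/43599*7/20 + 13417/58132*1/10 + 4894/43599*1/20 + 26273/174396*1/10 = 4894/43599 = pi_s_4  (ok)
  15799/43599*3/20 + 6275/43599*1/10 + 13417/58132*1/5 + 4894/43599*1/20 + 26273/174396*1/5 = 26273/174396 = pi_s_5  (ok)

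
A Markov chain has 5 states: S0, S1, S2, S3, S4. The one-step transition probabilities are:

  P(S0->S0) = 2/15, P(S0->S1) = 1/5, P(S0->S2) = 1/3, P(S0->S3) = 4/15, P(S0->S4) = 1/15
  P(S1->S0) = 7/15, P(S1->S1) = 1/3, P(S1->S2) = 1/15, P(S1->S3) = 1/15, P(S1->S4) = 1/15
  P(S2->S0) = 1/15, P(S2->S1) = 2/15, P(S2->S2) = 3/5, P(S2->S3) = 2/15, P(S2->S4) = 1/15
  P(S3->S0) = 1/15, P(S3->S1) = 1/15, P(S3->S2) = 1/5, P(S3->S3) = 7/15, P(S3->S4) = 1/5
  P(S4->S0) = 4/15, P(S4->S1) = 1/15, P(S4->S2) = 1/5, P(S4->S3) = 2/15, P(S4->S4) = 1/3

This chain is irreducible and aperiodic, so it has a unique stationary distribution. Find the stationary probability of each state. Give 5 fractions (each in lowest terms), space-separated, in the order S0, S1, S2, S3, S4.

Answer: 725/4414 334/2207 742/2207 961/4414 288/2207

Derivation:
The stationary distribution satisfies pi = pi * P, i.e.:
  pi_S0 = 2/15*pi_S0 + 7/15*pi_S1 + 1/15*pi_S2 + 1/15*pi_S3 + 4/15*pi_S4
  pi_S1 = 1/5*pi_S0 + 1/3*pi_S1 + 2/15*pi_S2 + 1/15*pi_S3 + 1/15*pi_S4
  pi_S2 = 1/3*pi_S0 + 1/15*pi_S1 + 3/5*pi_S2 + 1/5*pi_S3 + 1/5*pi_S4
  pi_S3 = 4/15*pi_S0 + 1/15*pi_S1 + 2/15*pi_S2 + 7/15*pi_S3 + 2/15*pi_S4
  pi_S4 = 1/15*pi_S0 + 1/15*pi_S1 + 1/15*pi_S2 + 1/5*pi_S3 + 1/3*pi_S4
with normalization: pi_S0 + pi_S1 + pi_S2 + pi_S3 + pi_S4 = 1.

Using the first 4 balance equations plus normalization, the linear system A*pi = b is:
  [-13/15, 7/15, 1/15, 1/15, 4/15] . pi = 0
  [1/5, -2/3, 2/15, 1/15, 1/15] . pi = 0
  [1/3, 1/15, -2/5, 1/5, 1/5] . pi = 0
  [4/15, 1/15, 2/15, -8/15, 2/15] . pi = 0
  [1, 1, 1, 1, 1] . pi = 1

Solving yields:
  pi_S0 = 725/4414
  pi_S1 = 334/2207
  pi_S2 = 742/2207
  pi_S3 = 961/4414
  pi_S4 = 288/2207

Verification (pi * P):
  725/4414*2/15 + 334/2207*7/15 + 742/2207*1/15 + 961/4414*1/15 + 288/2207*4/15 = 725/4414 = pi_S0  (ok)
  725/4414*1/5 + 334/2207*1/3 + 742/2207*2/15 + 961/4414*1/15 + 288/2207*1/15 = 334/2207 = pi_S1  (ok)
  725/4414*1/3 + 334/2207*1/15 + 742/2207*3/5 + 961/4414*1/5 + 288/2207*1/5 = 742/2207 = pi_S2  (ok)
  725/4414*4/15 + 334/2207*1/15 + 742/2207*2/15 + 961/4414*7/15 + 288/2207*2/15 = 961/4414 = pi_S3  (ok)
  725/4414*1/15 + 334/2207*1/15 + 742/2207*1/15 + 961/4414*1/5 + 288/2207*1/3 = 288/2207 = pi_S4  (ok)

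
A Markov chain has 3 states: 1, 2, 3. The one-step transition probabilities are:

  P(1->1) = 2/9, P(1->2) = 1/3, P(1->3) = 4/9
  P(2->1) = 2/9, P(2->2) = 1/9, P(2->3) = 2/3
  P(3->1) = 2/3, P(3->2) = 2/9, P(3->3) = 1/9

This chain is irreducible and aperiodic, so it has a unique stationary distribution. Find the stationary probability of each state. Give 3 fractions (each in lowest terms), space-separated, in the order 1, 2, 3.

Answer: 26/67 16/67 25/67

Derivation:
The stationary distribution satisfies pi = pi * P, i.e.:
  pi_1 = 2/9*pi_1 + 2/9*pi_2 + 2/3*pi_3
  pi_2 = 1/3*pi_1 + 1/9*pi_2 + 2/9*pi_3
  pi_3 = 4/9*pi_1 + 2/3*pi_2 + 1/9*pi_3
with normalization: pi_1 + pi_2 + pi_3 = 1.

Using the first 2 balance equations plus normalization, the linear system A*pi = b is:
  [-7/9, 2/9, 2/3] . pi = 0
  [1/3, -8/9, 2/9] . pi = 0
  [1, 1, 1] . pi = 1

Solving yields:
  pi_1 = 26/67
  pi_2 = 16/67
  pi_3 = 25/67

Verification (pi * P):
  26/67*2/9 + 16/67*2/9 + 25/67*2/3 = 26/67 = pi_1  (ok)
  26/67*1/3 + 16/67*1/9 + 25/67*2/9 = 16/67 = pi_2  (ok)
  26/67*4/9 + 16/67*2/3 + 25/67*1/9 = 25/67 = pi_3  (ok)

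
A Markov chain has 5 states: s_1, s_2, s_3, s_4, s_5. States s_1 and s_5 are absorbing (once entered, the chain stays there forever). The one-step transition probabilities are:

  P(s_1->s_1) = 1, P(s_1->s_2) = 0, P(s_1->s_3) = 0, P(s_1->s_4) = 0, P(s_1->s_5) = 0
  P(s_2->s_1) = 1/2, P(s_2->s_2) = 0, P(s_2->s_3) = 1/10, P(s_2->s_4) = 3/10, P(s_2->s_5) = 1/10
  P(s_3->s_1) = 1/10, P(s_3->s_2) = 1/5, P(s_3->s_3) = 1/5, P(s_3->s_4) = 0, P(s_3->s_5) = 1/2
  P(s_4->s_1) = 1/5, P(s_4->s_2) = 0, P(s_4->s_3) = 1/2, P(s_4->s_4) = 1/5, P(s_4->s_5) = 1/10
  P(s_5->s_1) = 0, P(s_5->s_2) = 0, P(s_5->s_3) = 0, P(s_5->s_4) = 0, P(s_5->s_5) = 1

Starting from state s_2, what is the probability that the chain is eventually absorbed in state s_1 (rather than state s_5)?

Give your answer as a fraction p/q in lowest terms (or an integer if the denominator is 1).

Let a_i = P(absorbed in s_1 | start in state i).
Boundary conditions: a_s_1 = 1, a_s_5 = 0.
For each transient state i, a_i = sum_j P(i->j) * a_j:
  a_s_2 = 1/2*a_s_1 + 0*a_s_2 + 1/10*a_s_3 + 3/10*a_s_4 + 1/10*a_s_5
  a_s_3 = 1/10*a_s_1 + 1/5*a_s_2 + 1/5*a_s_3 + 0*a_s_4 + 1/2*a_s_5
  a_s_4 = 1/5*a_s_1 + 0*a_s_2 + 1/2*a_s_3 + 1/5*a_s_4 + 1/10*a_s_5

Substituting a_s_1 = 1 and a_s_5 = 0, rearrange to (I - Q) a = r where r[i] = P(i -> s_1):
  [1, -1/10, -3/10] . (a_s_2, a_s_3, a_s_4) = 1/2
  [-1/5, 4/5, 0] . (a_s_2, a_s_3, a_s_4) = 1/10
  [0, -1/2, 4/5] . (a_s_2, a_s_3, a_s_4) = 1/5

Solving yields:
  a_s_2 = 391/594
  a_s_3 = 86/297
  a_s_4 = 128/297

Starting state is s_2, so the absorption probability is a_s_2 = 391/594.

Answer: 391/594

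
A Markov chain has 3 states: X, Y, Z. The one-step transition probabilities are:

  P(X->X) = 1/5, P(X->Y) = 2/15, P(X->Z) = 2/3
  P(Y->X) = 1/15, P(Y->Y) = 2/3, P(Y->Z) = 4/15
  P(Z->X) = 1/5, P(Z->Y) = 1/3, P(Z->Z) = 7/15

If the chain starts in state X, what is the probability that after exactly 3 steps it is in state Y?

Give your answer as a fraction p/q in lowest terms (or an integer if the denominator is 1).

Computing P^3 by repeated multiplication:
P^1 =
  X: [1/5, 2/15, 2/3]
  Y: [1/15, 2/3, 4/15]
  Z: [1/5, 1/3, 7/15]
P^2 =
  X: [41/225, 76/225, 12/25]
  Y: [1/9, 122/225, 26/75]
  Z: [7/45, 91/225, 11/25]
P^3 =
  X: [523/3375, 1382/3375, 98/225]
  Y: [431/3375, 332/675, 428/1125]
  Z: [493/3375, 59/135, 469/1125]

(P^3)[X -> Y] = 1382/3375

Answer: 1382/3375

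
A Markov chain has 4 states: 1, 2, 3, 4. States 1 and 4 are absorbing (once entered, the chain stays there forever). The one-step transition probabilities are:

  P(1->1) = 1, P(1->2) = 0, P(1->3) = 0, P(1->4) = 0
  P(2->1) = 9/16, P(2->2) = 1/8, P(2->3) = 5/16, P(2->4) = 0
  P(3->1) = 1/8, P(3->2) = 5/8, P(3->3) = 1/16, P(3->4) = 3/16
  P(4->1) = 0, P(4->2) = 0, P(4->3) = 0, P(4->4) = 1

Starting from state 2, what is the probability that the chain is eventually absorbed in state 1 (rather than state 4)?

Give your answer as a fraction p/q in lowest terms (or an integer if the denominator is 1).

Let a_i = P(absorbed in 1 | start in state i).
Boundary conditions: a_1 = 1, a_4 = 0.
For each transient state i, a_i = sum_j P(i->j) * a_j:
  a_2 = 9/16*a_1 + 1/8*a_2 + 5/16*a_3 + 0*a_4
  a_3 = 1/8*a_1 + 5/8*a_2 + 1/16*a_3 + 3/16*a_4

Substituting a_1 = 1 and a_4 = 0, rearrange to (I - Q) a = r where r[i] = P(i -> 1):
  [7/8, -5/16] . (a_2, a_3) = 9/16
  [-5/8, 15/16] . (a_2, a_3) = 1/8

Solving yields:
  a_2 = 29/32
  a_3 = 59/80

Starting state is 2, so the absorption probability is a_2 = 29/32.

Answer: 29/32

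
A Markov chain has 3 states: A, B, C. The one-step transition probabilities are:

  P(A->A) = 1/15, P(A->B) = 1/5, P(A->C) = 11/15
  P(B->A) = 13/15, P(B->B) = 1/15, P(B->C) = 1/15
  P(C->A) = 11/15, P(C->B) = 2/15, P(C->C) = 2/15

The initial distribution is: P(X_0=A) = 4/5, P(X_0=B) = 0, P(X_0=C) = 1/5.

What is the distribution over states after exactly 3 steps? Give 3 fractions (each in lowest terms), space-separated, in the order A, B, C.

Propagating the distribution step by step (d_{t+1} = d_t * P):
d_0 = (A=4/5, B=0, C=1/5)
  d_1[A] = 4/5*1/15 + 0*13/15 + 1/5*11/15 = 1/5
  d_1[B] = 4/5*1/5 + 0*1/15 + 1/5*2/15 = 14/75
  d_1[C] = 4/5*11/15 + 0*1/15 + 1/5*2/15 = 46/75
d_1 = (A=1/5, B=14/75, C=46/75)
  d_2[A] = 1/5*1/15 + 14/75*13/15 + 46/75*11/15 = 703/1125
  d_2[B] = 1/5*1/5 + 14/75*1/15 + 46/75*2/15 = 151/1125
  d_2[C] = 1/5*11/15 + 14/75*1/15 + 46/75*2/15 = 271/1125
d_2 = (A=703/1125, B=151/1125, C=271/1125)
  d_3[A] = 703/1125*1/15 + 151/1125*13/15 + 271/1125*11/15 = 5647/16875
  d_3[B] = 703/1125*1/5 + 151/1125*1/15 + 271/1125*2/15 = 934/5625
  d_3[C] = 703/1125*11/15 + 151/1125*1/15 + 271/1125*2/15 = 8426/16875
d_3 = (A=5647/16875, B=934/5625, C=8426/16875)

Answer: 5647/16875 934/5625 8426/16875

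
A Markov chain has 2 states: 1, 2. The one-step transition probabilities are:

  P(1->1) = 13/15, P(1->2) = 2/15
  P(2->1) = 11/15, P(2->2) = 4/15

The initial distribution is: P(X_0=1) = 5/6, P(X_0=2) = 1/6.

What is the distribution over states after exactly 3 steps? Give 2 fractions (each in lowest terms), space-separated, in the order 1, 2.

Answer: 8567/10125 1558/10125

Derivation:
Propagating the distribution step by step (d_{t+1} = d_t * P):
d_0 = (1=5/6, 2=1/6)
  d_1[1] = 5/6*13/15 + 1/6*11/15 = 38/45
  d_1[2] = 5/6*2/15 + 1/6*4/15 = 7/45
d_1 = (1=38/45, 2=7/45)
  d_2[1] = 38/45*13/15 + 7/45*11/15 = 571/675
  d_2[2] = 38/45*2/15 + 7/45*4/15 = 104/675
d_2 = (1=571/675, 2=104/675)
  d_3[1] = 571/675*13/15 + 104/675*11/15 = 8567/10125
  d_3[2] = 571/675*2/15 + 104/675*4/15 = 1558/10125
d_3 = (1=8567/10125, 2=1558/10125)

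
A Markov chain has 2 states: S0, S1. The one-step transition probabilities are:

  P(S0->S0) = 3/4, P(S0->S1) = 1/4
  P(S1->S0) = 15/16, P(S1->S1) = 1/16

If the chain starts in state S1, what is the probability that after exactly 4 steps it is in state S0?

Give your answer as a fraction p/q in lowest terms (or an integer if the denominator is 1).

Answer: 51675/65536

Derivation:
Computing P^4 by repeated multiplication:
P^1 =
  S0: [3/4, 1/4]
  S1: [15/16, 1/16]
P^2 =
  S0: [51/64, 13/64]
  S1: [195/256, 61/256]
P^3 =
  S0: [807/1024, 217/1024]
  S1: [3255/4096, 841/4096]
P^4 =
  S0: [12939/16384, 3445/16384]
  S1: [51675/65536, 13861/65536]

(P^4)[S1 -> S0] = 51675/65536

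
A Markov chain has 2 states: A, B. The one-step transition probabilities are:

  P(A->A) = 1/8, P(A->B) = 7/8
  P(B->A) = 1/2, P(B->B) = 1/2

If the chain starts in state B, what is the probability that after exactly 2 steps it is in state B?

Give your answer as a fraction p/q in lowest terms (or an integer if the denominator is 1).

Answer: 11/16

Derivation:
Computing P^2 by repeated multiplication:
P^1 =
  A: [1/8, 7/8]
  B: [1/2, 1/2]
P^2 =
  A: [29/64, 35/64]
  B: [5/16, 11/16]

(P^2)[B -> B] = 11/16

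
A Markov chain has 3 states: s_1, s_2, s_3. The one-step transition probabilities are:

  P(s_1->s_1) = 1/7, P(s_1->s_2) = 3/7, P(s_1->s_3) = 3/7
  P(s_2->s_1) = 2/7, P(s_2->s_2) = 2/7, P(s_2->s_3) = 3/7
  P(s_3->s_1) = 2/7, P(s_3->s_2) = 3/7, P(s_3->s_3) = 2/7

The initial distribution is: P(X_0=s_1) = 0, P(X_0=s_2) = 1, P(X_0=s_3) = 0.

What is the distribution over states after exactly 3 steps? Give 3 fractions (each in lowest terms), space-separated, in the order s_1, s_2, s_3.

Propagating the distribution step by step (d_{t+1} = d_t * P):
d_0 = (s_1=0, s_2=1, s_3=0)
  d_1[s_1] = 0*1/7 + 1*2/7 + 0*2/7 = 2/7
  d_1[s_2] = 0*3/7 + 1*2/7 + 0*3/7 = 2/7
  d_1[s_3] = 0*3/7 + 1*3/7 + 0*2/7 = 3/7
d_1 = (s_1=2/7, s_2=2/7, s_3=3/7)
  d_2[s_1] = 2/7*1/7 + 2/7*2/7 + 3/7*2/7 = 12/49
  d_2[s_2] = 2/7*3/7 + 2/7*2/7 + 3/7*3/7 = 19/49
  d_2[s_3] = 2/7*3/7 + 2/7*3/7 + 3/7*2/7 = 18/49
d_2 = (s_1=12/49, s_2=19/49, s_3=18/49)
  d_3[s_1] = 12/49*1/7 + 19/49*2/7 + 18/49*2/7 = 86/343
  d_3[s_2] = 12/49*3/7 + 19/49*2/7 + 18/49*3/7 = 128/343
  d_3[s_3] = 12/49*3/7 + 19/49*3/7 + 18/49*2/7 = 129/343
d_3 = (s_1=86/343, s_2=128/343, s_3=129/343)

Answer: 86/343 128/343 129/343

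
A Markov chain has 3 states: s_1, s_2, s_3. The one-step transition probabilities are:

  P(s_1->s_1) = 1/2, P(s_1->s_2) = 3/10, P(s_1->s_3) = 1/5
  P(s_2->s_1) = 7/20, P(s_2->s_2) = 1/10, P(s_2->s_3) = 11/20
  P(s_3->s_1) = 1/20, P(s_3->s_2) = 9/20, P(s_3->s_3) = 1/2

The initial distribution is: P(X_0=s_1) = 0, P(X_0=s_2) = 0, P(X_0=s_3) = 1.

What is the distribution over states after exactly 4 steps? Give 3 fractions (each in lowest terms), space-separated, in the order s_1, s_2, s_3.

Propagating the distribution step by step (d_{t+1} = d_t * P):
d_0 = (s_1=0, s_2=0, s_3=1)
  d_1[s_1] = 0*1/2 + 0*7/20 + 1*1/20 = 1/20
  d_1[s_2] = 0*3/10 + 0*1/10 + 1*9/20 = 9/20
  d_1[s_3] = 0*1/5 + 0*11/20 + 1*1/2 = 1/2
d_1 = (s_1=1/20, s_2=9/20, s_3=1/2)
  d_2[s_1] = 1/20*1/2 + 9/20*7/20 + 1/2*1/20 = 83/400
  d_2[s_2] = 1/20*3/10 + 9/20*1/10 + 1/2*9/20 = 57/200
  d_2[s_3] = 1/20*1/5 + 9/20*11/20 + 1/2*1/2 = 203/400
d_2 = (s_1=83/400, s_2=57/200, s_3=203/400)
  d_3[s_1] = 83/400*1/2 + 57/200*7/20 + 203/400*1/20 = 1831/8000
  d_3[s_2] = 83/400*3/10 + 57/200*1/10 + 203/400*9/20 = 2553/8000
  d_3[s_3] = 83/400*1/5 + 57/200*11/20 + 203/400*1/2 = 113/250
d_3 = (s_1=1831/8000, s_2=2553/8000, s_3=113/250)
  d_4[s_1] = 1831/8000*1/2 + 2553/8000*7/20 + 113/250*1/20 = 39797/160000
  d_4[s_2] = 1831/8000*3/10 + 2553/8000*1/10 + 113/250*9/20 = 12159/40000
  d_4[s_3] = 1831/8000*1/5 + 2553/8000*11/20 + 113/250*1/2 = 71567/160000
d_4 = (s_1=39797/160000, s_2=12159/40000, s_3=71567/160000)

Answer: 39797/160000 12159/40000 71567/160000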